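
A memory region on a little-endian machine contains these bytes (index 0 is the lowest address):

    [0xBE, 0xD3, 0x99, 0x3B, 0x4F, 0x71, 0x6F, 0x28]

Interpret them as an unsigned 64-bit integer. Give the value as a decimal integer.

In little-endian order the low byte comes first in memory.
Reassemble most-significant byte first: 28 6F 71 4F 3B 99 D3 BE → 0x286F714F3B99D3BE.
0x286F714F3B99D3BE = 2913672069048292286.

2913672069048292286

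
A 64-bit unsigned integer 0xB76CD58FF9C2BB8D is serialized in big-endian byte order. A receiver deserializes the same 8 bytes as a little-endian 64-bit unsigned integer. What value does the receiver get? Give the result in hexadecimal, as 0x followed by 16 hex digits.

Stored big-endian, the bytes at ascending addresses are B7 6C D5 8F F9 C2 BB 8D.
Read back as little-endian, the first byte is least significant, giving 0x8DBBC2F98FD56CB7.

0x8DBBC2F98FD56CB7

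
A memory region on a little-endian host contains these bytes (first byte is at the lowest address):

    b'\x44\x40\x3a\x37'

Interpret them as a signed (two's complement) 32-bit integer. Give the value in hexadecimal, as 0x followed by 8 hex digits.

0x373A4044

Little-endian: lowest address holds the least-significant byte.
Reassemble most-significant byte first: 37 3A 40 44 → 0x373A4044.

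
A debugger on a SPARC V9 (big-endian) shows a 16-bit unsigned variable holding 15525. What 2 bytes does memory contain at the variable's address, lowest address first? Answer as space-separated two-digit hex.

15525 in hexadecimal, padded to 16 bits, is 0x3CA5.
Split into bytes (most-significant first): 3C A5.
Big-endian: lowest address holds the most-significant byte.
So the memory order matches the most-significant-first order: 3C A5.

3C A5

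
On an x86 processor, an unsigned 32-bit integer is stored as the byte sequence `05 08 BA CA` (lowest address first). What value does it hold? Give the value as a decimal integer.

3401189381

Little-endian stores the least-significant byte at the lowest address.
Reassemble most-significant byte first: CA BA 08 05 → 0xCABA0805.
0xCABA0805 = 3401189381.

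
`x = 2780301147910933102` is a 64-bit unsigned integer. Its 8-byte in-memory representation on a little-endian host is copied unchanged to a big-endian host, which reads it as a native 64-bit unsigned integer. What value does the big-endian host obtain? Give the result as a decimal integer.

7965416184304473382

2780301147910933102 in 64-bit hexadecimal is 0x26959D29D1D78A6E.
Stored little-endian, the bytes at ascending addresses are 6E 8A D7 D1 29 9D 95 26.
Read back as big-endian, the last byte is least significant, giving 0x6E8AD7D1299D9526.
0x6E8AD7D1299D9526 = 7965416184304473382.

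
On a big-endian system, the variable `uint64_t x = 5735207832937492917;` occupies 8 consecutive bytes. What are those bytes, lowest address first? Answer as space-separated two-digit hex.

5735207832937492917 in hexadecimal, padded to 64 bits, is 0x4F978D233B46F1B5.
Split into bytes (most-significant first): 4F 97 8D 23 3B 46 F1 B5.
In big-endian order the high byte comes first in memory.
So the memory order matches the most-significant-first order: 4F 97 8D 23 3B 46 F1 B5.

4F 97 8D 23 3B 46 F1 B5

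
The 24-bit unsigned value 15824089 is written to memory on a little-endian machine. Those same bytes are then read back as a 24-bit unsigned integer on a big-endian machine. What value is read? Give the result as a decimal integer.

15824089 in 24-bit hexadecimal is 0xF174D9.
Stored little-endian, the bytes at ascending addresses are D9 74 F1.
Read back as big-endian, the last byte is least significant, giving 0xD974F1.
0xD974F1 = 14251249.

14251249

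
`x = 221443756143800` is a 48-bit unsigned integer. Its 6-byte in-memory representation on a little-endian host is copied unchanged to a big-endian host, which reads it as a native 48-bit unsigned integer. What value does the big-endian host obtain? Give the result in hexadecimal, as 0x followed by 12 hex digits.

0xB8346CE466C9

221443756143800 in 48-bit hexadecimal is 0xC966E46C34B8.
Stored little-endian, the bytes at ascending addresses are B8 34 6C E4 66 C9.
Read back as big-endian, the last byte is least significant, giving 0xB8346CE466C9.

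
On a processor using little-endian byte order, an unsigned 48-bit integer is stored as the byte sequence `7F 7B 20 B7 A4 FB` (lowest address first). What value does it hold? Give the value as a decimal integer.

In little-endian order the low byte comes first in memory.
Reassemble most-significant byte first: FB A4 B7 20 7B 7F → 0xFBA4B7207B7F.
0xFBA4B7207B7F = 276684865567615.

276684865567615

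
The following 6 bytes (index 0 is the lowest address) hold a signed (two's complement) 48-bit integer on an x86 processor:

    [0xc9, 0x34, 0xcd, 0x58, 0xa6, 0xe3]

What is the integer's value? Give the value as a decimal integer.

Little-endian: lowest address holds the least-significant byte.
Reassemble most-significant byte first: E3 A6 58 CD 34 C9 → 0xE3A658CD34C9.
Top bit is set, so as a signed 48-bit value this is 0xE3A658CD34C9 − 2^48 = -31171382790967.

-31171382790967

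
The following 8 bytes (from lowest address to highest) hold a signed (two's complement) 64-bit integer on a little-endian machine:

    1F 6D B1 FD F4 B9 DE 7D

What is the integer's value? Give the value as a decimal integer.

9069891161450179871

Little-endian: lowest address holds the least-significant byte.
Reassemble most-significant byte first: 7D DE B9 F4 FD B1 6D 1F → 0x7DDEB9F4FDB16D1F.
0x7DDEB9F4FDB16D1F = 9069891161450179871.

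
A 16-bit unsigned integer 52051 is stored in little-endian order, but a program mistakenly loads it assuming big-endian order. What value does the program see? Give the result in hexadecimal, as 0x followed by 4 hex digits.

52051 in 16-bit hexadecimal is 0xCB53.
Stored little-endian, the bytes at ascending addresses are 53 CB.
Read back as big-endian, the last byte is least significant, giving 0x53CB.

0x53CB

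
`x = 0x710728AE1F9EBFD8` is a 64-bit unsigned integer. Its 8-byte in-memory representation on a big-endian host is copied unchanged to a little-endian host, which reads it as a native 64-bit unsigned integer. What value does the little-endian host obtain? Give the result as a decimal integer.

Stored big-endian, the bytes at ascending addresses are 71 07 28 AE 1F 9E BF D8.
Read back as little-endian, the first byte is least significant, giving 0xD8BF9E1FAE280771.
0xD8BF9E1FAE280771 = 15618375891647203185.

15618375891647203185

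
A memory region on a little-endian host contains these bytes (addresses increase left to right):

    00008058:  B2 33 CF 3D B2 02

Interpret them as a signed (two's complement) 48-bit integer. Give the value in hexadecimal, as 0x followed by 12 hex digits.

Little-endian stores the least-significant byte at the lowest address.
Reassemble most-significant byte first: 02 B2 3D CF 33 B2 → 0x02B23DCF33B2.

0x02B23DCF33B2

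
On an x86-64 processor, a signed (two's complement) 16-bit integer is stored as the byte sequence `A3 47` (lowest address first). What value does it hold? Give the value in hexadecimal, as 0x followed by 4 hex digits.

Little-endian stores the least-significant byte at the lowest address.
Reassemble most-significant byte first: 47 A3 → 0x47A3.

0x47A3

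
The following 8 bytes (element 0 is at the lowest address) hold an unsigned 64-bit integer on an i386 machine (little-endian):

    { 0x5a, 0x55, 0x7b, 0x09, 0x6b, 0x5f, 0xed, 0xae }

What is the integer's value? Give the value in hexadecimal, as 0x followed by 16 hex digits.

In little-endian order the low byte comes first in memory.
Reassemble most-significant byte first: AE ED 5F 6B 09 7B 55 5A → 0xAEED5F6B097B555A.

0xAEED5F6B097B555A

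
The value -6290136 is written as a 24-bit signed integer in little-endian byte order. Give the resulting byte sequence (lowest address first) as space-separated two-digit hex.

28 05 A0

Two's complement of -6290136 in 24 bits: 6290136 = 0x5FFAD8; invert → 0xA00527; add 1 → 0xA00528.
Split into bytes (most-significant first): A0 05 28.
Little-endian: lowest address holds the least-significant byte.
So at ascending addresses the bytes are 28 05 A0.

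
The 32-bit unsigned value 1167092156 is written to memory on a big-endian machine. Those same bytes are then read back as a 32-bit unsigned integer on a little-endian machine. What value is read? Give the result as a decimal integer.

3161034821

1167092156 in 32-bit hexadecimal is 0x459069BC.
Stored big-endian, the bytes at ascending addresses are 45 90 69 BC.
Read back as little-endian, the first byte is least significant, giving 0xBC699045.
0xBC699045 = 3161034821.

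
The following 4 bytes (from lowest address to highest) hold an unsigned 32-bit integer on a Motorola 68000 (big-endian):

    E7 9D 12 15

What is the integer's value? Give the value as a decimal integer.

3885830677

In big-endian order the high byte comes first in memory.
The bytes are already most-significant first: 0xE79D1215.
0xE79D1215 = 3885830677.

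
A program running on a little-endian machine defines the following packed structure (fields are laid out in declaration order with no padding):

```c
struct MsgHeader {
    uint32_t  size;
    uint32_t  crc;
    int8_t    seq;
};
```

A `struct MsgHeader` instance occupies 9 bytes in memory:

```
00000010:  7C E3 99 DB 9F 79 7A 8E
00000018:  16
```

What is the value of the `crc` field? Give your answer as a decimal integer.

2390391199

`crc` follows `size` (4 bytes), so it starts at byte offset 4 and occupies 4 bytes.
Bytes at offsets 4..7: 9F 79 7A 8E.
Little-endian stores the least-significant byte at the lowest address.
Reassemble most-significant byte first: 8E 7A 79 9F → 0x8E7A799F.
0x8E7A799F = 2390391199.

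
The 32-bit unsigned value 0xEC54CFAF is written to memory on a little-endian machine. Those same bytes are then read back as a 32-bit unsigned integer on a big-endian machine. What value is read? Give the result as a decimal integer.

2949600492

Stored little-endian, the bytes at ascending addresses are AF CF 54 EC.
Read back as big-endian, the last byte is least significant, giving 0xAFCF54EC.
0xAFCF54EC = 2949600492.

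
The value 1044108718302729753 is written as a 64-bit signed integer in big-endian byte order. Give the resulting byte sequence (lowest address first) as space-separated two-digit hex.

0E 7D 6B 58 ED 52 96 19

1044108718302729753 in hexadecimal, padded to 64 bits, is 0x0E7D6B58ED529619.
Split into bytes (most-significant first): 0E 7D 6B 58 ED 52 96 19.
In big-endian order the high byte comes first in memory.
So the memory order matches the most-significant-first order: 0E 7D 6B 58 ED 52 96 19.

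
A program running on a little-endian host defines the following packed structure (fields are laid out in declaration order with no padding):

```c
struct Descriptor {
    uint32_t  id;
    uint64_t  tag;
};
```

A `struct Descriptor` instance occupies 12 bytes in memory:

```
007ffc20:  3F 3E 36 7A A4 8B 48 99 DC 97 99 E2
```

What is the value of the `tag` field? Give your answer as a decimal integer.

`tag` follows `id` (4 bytes), so it starts at byte offset 4 and occupies 8 bytes.
Bytes at offsets 4..11: A4 8B 48 99 DC 97 99 E2.
In little-endian order the low byte comes first in memory.
Reassemble most-significant byte first: E2 99 97 DC 99 48 8B A4 → 0xE29997DC99488BA4.
0xE29997DC99488BA4 = 16328248897728711588.

16328248897728711588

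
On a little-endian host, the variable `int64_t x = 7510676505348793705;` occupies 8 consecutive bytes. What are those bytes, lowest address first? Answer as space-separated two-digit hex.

7510676505348793705 in hexadecimal, padded to 64 bits, is 0x683B487D042FE569.
Split into bytes (most-significant first): 68 3B 48 7D 04 2F E5 69.
In little-endian order the low byte comes first in memory.
So at ascending addresses the bytes are 69 E5 2F 04 7D 48 3B 68.

69 E5 2F 04 7D 48 3B 68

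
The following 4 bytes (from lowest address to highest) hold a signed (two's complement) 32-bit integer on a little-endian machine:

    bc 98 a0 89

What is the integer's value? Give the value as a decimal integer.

-1985963844

In little-endian order the low byte comes first in memory.
Reassemble most-significant byte first: 89 A0 98 BC → 0x89A098BC.
Top bit is set, so as a signed 32-bit value this is 0x89A098BC − 2^32 = -1985963844.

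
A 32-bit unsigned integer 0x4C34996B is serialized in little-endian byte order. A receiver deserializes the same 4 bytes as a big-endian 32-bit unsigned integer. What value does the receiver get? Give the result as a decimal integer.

1805202508

Stored little-endian, the bytes at ascending addresses are 6B 99 34 4C.
Read back as big-endian, the last byte is least significant, giving 0x6B99344C.
0x6B99344C = 1805202508.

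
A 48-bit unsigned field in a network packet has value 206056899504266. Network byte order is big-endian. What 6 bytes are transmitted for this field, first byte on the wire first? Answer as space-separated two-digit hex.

206056899504266 in hexadecimal, padded to 48 bits, is 0xBB685C4C688A.
Split into bytes (most-significant first): BB 68 5C 4C 68 8A.
Big-endian: lowest address holds the most-significant byte.
So the memory order matches the most-significant-first order: BB 68 5C 4C 68 8A.

BB 68 5C 4C 68 8A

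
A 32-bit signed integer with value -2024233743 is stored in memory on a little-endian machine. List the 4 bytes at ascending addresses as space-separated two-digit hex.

Two's complement of -2024233743 in 32 bits: 2024233743 = 0x78A75B0F; invert → 0x8758A4F0; add 1 → 0x8758A4F1.
Split into bytes (most-significant first): 87 58 A4 F1.
Little-endian: lowest address holds the least-significant byte.
So at ascending addresses the bytes are F1 A4 58 87.

F1 A4 58 87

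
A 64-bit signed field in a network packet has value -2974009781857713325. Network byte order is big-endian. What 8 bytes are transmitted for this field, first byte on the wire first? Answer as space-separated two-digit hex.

Two's complement of -2974009781857713325 in 64 bits: 2974009781857713325 = 0x2945CE23BE2A7CAD; invert → 0xD6BA31DC41D58352; add 1 → 0xD6BA31DC41D58353.
Split into bytes (most-significant first): D6 BA 31 DC 41 D5 83 53.
In big-endian order the high byte comes first in memory.
So the memory order matches the most-significant-first order: D6 BA 31 DC 41 D5 83 53.

D6 BA 31 DC 41 D5 83 53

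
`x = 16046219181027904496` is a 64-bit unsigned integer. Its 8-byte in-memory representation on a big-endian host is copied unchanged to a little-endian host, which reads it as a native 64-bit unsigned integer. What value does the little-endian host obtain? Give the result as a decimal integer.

17314997107184087006

16046219181027904496 in 64-bit hexadecimal is 0xDEAF9F54213A4BF0.
Stored big-endian, the bytes at ascending addresses are DE AF 9F 54 21 3A 4B F0.
Read back as little-endian, the first byte is least significant, giving 0xF04B3A21549FAFDE.
0xF04B3A21549FAFDE = 17314997107184087006.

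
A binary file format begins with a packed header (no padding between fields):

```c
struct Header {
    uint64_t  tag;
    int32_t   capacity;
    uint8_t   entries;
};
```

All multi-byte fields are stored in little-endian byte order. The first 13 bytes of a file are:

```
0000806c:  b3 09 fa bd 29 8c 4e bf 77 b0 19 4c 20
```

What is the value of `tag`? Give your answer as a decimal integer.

`tag` is the first field, at byte offset 0, occupying 8 bytes.
Bytes at offsets 0..7: B3 09 FA BD 29 8C 4E BF.
Little-endian stores the least-significant byte at the lowest address.
Reassemble most-significant byte first: BF 4E 8C 29 BD FA 09 B3 → 0xBF4E8C29BDFA09B3.
0xBF4E8C29BDFA09B3 = 13785109620336495027.

13785109620336495027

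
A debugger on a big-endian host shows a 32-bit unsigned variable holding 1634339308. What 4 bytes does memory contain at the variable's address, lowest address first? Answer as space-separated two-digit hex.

1634339308 in hexadecimal, padded to 32 bits, is 0x616A09EC.
Split into bytes (most-significant first): 61 6A 09 EC.
Big-endian: lowest address holds the most-significant byte.
So the memory order matches the most-significant-first order: 61 6A 09 EC.

61 6A 09 EC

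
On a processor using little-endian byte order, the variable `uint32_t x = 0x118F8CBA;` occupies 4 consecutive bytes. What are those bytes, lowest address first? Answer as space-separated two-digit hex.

Split into bytes (most-significant first): 11 8F 8C BA.
Little-endian stores the least-significant byte at the lowest address.
So at ascending addresses the bytes are BA 8C 8F 11.

BA 8C 8F 11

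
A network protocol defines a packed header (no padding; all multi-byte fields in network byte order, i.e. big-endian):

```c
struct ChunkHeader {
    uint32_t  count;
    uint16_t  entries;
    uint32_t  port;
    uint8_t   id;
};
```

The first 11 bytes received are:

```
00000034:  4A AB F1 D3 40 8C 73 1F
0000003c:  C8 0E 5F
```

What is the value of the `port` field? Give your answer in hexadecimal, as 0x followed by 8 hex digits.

0x731FC80E

`port` follows `count` (4 B), `entries` (2 B), so it starts at offset 4 + 2 = 6 and occupies 4 bytes.
Bytes at offsets 6..9: 73 1F C8 0E.
Big-endian stores the most-significant byte at the lowest address.
The bytes are already most-significant first: 0x731FC80E.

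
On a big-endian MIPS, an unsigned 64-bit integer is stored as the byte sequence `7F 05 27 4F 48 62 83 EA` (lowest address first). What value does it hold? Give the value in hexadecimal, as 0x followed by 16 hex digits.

0x7F05274F486283EA

Big-endian stores the most-significant byte at the lowest address.
The bytes are already most-significant first: 0x7F05274F486283EA.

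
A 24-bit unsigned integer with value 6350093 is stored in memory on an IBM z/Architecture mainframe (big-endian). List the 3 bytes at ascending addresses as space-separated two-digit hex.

6350093 in hexadecimal, padded to 24 bits, is 0x60E50D.
Split into bytes (most-significant first): 60 E5 0D.
In big-endian order the high byte comes first in memory.
So the memory order matches the most-significant-first order: 60 E5 0D.

60 E5 0D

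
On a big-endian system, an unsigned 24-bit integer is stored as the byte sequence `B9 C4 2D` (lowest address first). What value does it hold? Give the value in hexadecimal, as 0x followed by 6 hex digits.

Big-endian: lowest address holds the most-significant byte.
The bytes are already most-significant first: 0xB9C42D.

0xB9C42D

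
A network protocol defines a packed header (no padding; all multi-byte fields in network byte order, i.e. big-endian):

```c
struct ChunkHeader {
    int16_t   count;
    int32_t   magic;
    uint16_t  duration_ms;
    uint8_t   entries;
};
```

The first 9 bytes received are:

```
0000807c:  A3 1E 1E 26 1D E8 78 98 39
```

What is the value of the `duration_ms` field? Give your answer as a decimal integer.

30872

`duration_ms` follows `count` (2 B), `magic` (4 B), so it starts at offset 2 + 4 = 6 and occupies 2 bytes.
Bytes at offsets 6..7: 78 98.
In big-endian order the high byte comes first in memory.
The bytes are already most-significant first: 0x7898.
0x7898 = 30872.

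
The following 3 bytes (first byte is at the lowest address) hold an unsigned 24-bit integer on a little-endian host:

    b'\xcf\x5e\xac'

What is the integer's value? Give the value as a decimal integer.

11296463

Little-endian stores the least-significant byte at the lowest address.
Reassemble most-significant byte first: AC 5E CF → 0xAC5ECF.
0xAC5ECF = 11296463.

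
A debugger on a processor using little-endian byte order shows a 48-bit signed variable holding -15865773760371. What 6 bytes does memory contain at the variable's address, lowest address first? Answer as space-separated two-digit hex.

8D E0 30 F6 91 F1

Two's complement of -15865773760371 in 48 bits: 15865773760371 = 0x0E6E09CF1F73; invert → 0xF191F630E08C; add 1 → 0xF191F630E08D.
Split into bytes (most-significant first): F1 91 F6 30 E0 8D.
Little-endian: lowest address holds the least-significant byte.
So at ascending addresses the bytes are 8D E0 30 F6 91 F1.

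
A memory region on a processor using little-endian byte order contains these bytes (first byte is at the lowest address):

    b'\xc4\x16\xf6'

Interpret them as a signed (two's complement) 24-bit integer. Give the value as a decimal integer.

-649532

In little-endian order the low byte comes first in memory.
Reassemble most-significant byte first: F6 16 C4 → 0xF616C4.
Top bit is set, so as a signed 24-bit value this is 0xF616C4 − 2^24 = -649532.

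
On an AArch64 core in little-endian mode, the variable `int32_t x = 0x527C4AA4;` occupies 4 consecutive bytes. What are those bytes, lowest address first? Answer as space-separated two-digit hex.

A4 4A 7C 52

Split into bytes (most-significant first): 52 7C 4A A4.
Little-endian: lowest address holds the least-significant byte.
So at ascending addresses the bytes are A4 4A 7C 52.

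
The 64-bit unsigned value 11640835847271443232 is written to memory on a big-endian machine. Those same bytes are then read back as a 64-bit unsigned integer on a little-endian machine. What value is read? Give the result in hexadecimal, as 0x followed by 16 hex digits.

0x206B3FFD868E8CA1

11640835847271443232 in 64-bit hexadecimal is 0xA18C8E86FD3F6B20.
Stored big-endian, the bytes at ascending addresses are A1 8C 8E 86 FD 3F 6B 20.
Read back as little-endian, the first byte is least significant, giving 0x206B3FFD868E8CA1.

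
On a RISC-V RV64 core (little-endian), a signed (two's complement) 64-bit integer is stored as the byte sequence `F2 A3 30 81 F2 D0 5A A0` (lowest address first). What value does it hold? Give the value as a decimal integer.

-6891966539769011214

Little-endian: lowest address holds the least-significant byte.
Reassemble most-significant byte first: A0 5A D0 F2 81 30 A3 F2 → 0xA05AD0F28130A3F2.
Top bit is set, so as a signed 64-bit value this is 0xA05AD0F28130A3F2 − 2^64 = -6891966539769011214.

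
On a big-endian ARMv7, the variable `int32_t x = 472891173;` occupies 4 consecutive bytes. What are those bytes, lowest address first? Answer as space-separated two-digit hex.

472891173 in hexadecimal, padded to 32 bits, is 0x1C2FBF25.
Split into bytes (most-significant first): 1C 2F BF 25.
Big-endian: lowest address holds the most-significant byte.
So the memory order matches the most-significant-first order: 1C 2F BF 25.

1C 2F BF 25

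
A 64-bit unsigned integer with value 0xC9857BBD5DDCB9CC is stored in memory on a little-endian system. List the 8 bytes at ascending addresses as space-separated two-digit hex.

CC B9 DC 5D BD 7B 85 C9

Split into bytes (most-significant first): C9 85 7B BD 5D DC B9 CC.
Little-endian: lowest address holds the least-significant byte.
So at ascending addresses the bytes are CC B9 DC 5D BD 7B 85 C9.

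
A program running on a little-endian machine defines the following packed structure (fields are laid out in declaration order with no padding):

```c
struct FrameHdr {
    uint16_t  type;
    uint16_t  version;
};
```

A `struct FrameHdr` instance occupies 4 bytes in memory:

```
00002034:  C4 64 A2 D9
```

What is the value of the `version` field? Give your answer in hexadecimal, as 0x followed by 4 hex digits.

0xD9A2

`version` follows `type` (2 bytes), so it starts at byte offset 2 and occupies 2 bytes.
Bytes at offsets 2..3: A2 D9.
In little-endian order the low byte comes first in memory.
Reassemble most-significant byte first: D9 A2 → 0xD9A2.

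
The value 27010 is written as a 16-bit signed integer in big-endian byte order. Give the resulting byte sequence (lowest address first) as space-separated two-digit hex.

69 82

27010 in hexadecimal, padded to 16 bits, is 0x6982.
Split into bytes (most-significant first): 69 82.
Big-endian: lowest address holds the most-significant byte.
So the memory order matches the most-significant-first order: 69 82.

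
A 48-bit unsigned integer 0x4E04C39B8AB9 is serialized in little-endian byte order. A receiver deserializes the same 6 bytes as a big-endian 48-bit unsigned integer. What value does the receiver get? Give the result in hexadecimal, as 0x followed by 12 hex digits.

0xB98A9BC3044E

Stored little-endian, the bytes at ascending addresses are B9 8A 9B C3 04 4E.
Read back as big-endian, the last byte is least significant, giving 0xB98A9BC3044E.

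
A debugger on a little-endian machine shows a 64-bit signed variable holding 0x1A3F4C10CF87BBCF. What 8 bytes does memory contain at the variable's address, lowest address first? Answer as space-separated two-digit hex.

CF BB 87 CF 10 4C 3F 1A

Split into bytes (most-significant first): 1A 3F 4C 10 CF 87 BB CF.
Little-endian stores the least-significant byte at the lowest address.
So at ascending addresses the bytes are CF BB 87 CF 10 4C 3F 1A.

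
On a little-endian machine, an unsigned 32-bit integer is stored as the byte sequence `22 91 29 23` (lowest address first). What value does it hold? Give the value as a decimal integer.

589926690

Little-endian stores the least-significant byte at the lowest address.
Reassemble most-significant byte first: 23 29 91 22 → 0x23299122.
0x23299122 = 589926690.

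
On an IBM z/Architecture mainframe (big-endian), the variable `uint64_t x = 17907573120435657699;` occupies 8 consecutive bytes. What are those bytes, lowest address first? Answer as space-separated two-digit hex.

17907573120435657699 in hexadecimal, padded to 64 bits, is 0xF8847ADFE8E69BE3.
Split into bytes (most-significant first): F8 84 7A DF E8 E6 9B E3.
In big-endian order the high byte comes first in memory.
So the memory order matches the most-significant-first order: F8 84 7A DF E8 E6 9B E3.

F8 84 7A DF E8 E6 9B E3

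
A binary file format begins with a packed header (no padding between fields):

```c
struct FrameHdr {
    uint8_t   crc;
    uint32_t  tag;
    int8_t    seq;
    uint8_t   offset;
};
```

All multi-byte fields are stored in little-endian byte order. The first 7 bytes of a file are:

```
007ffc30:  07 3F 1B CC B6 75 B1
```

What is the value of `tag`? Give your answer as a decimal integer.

3066829631

`tag` follows `crc` (1 byte), so it starts at byte offset 1 and occupies 4 bytes.
Bytes at offsets 1..4: 3F 1B CC B6.
Little-endian stores the least-significant byte at the lowest address.
Reassemble most-significant byte first: B6 CC 1B 3F → 0xB6CC1B3F.
0xB6CC1B3F = 3066829631.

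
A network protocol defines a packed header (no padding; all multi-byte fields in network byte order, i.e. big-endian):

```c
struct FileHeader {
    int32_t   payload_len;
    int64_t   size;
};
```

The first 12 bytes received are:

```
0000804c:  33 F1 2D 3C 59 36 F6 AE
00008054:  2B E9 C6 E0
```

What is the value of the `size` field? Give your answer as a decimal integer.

`size` follows `payload_len` (4 bytes), so it starts at byte offset 4 and occupies 8 bytes.
Bytes at offsets 4..11: 59 36 F6 AE 2B E9 C6 E0.
In big-endian order the high byte comes first in memory.
The bytes are already most-significant first: 0x5936F6AE2BE9C6E0.
0x5936F6AE2BE9C6E0 = 6428596746039445216.

6428596746039445216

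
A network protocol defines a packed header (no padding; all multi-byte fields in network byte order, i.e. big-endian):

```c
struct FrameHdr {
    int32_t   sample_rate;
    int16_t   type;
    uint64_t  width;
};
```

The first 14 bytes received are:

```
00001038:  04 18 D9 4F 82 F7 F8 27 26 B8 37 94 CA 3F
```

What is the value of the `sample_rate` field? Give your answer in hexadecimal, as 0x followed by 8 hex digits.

0x0418D94F

`sample_rate` is the first field, at byte offset 0, occupying 4 bytes.
Bytes at offsets 0..3: 04 18 D9 4F.
Big-endian: lowest address holds the most-significant byte.
The bytes are already most-significant first: 0x0418D94F.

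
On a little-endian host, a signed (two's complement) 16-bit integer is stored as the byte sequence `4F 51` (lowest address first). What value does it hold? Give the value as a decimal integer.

Little-endian: lowest address holds the least-significant byte.
Reassemble most-significant byte first: 51 4F → 0x514F.
0x514F = 20815.

20815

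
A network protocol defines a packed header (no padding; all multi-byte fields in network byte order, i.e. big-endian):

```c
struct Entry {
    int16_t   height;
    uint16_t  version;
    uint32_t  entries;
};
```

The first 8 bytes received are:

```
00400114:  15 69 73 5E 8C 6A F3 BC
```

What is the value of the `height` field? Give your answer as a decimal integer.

5481

`height` is the first field, at byte offset 0, occupying 2 bytes.
Bytes at offsets 0..1: 15 69.
Big-endian: lowest address holds the most-significant byte.
The bytes are already most-significant first: 0x1569.
0x1569 = 5481.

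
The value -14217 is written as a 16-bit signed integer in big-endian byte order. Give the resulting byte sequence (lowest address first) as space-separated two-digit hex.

C8 77

Two's complement of -14217 in 16 bits: 14217 = 0x3789; invert → 0xC876; add 1 → 0xC877.
Split into bytes (most-significant first): C8 77.
In big-endian order the high byte comes first in memory.
So the memory order matches the most-significant-first order: C8 77.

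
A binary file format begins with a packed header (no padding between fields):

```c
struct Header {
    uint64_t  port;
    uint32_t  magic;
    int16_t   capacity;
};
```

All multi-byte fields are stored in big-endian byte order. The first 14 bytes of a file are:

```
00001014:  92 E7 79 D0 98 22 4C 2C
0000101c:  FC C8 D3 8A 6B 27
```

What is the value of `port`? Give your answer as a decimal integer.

10585563385970183212

`port` is the first field, at byte offset 0, occupying 8 bytes.
Bytes at offsets 0..7: 92 E7 79 D0 98 22 4C 2C.
In big-endian order the high byte comes first in memory.
The bytes are already most-significant first: 0x92E779D098224C2C.
0x92E779D098224C2C = 10585563385970183212.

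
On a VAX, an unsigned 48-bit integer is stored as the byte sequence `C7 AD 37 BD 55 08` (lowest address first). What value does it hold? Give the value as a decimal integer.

In little-endian order the low byte comes first in memory.
Reassemble most-significant byte first: 08 55 BD 37 AD C7 → 0x0855BD37ADC7.
0x0855BD37ADC7 = 9164339785159.

9164339785159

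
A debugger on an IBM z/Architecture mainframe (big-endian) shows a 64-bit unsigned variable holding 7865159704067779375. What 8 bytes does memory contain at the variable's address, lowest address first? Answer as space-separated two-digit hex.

6D 26 A9 14 56 AD 2B 2F

7865159704067779375 in hexadecimal, padded to 64 bits, is 0x6D26A91456AD2B2F.
Split into bytes (most-significant first): 6D 26 A9 14 56 AD 2B 2F.
Big-endian stores the most-significant byte at the lowest address.
So the memory order matches the most-significant-first order: 6D 26 A9 14 56 AD 2B 2F.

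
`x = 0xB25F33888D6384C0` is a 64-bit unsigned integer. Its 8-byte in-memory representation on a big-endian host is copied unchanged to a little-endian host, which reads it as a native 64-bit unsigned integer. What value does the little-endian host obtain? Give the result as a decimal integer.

13872322211734577074

Stored big-endian, the bytes at ascending addresses are B2 5F 33 88 8D 63 84 C0.
Read back as little-endian, the first byte is least significant, giving 0xC084638D88335FB2.
0xC084638D88335FB2 = 13872322211734577074.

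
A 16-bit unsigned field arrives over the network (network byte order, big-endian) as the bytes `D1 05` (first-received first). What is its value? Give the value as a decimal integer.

53509

In big-endian order the high byte comes first in memory.
The bytes are already most-significant first: 0xD105.
0xD105 = 53509.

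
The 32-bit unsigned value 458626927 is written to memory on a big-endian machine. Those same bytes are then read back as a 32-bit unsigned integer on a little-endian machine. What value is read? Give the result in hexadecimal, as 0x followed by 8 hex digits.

0x6F17561B

458626927 in 32-bit hexadecimal is 0x1B56176F.
Stored big-endian, the bytes at ascending addresses are 1B 56 17 6F.
Read back as little-endian, the first byte is least significant, giving 0x6F17561B.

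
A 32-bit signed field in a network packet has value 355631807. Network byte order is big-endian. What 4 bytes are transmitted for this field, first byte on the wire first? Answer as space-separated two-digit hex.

15 32 82 BF

355631807 in hexadecimal, padded to 32 bits, is 0x153282BF.
Split into bytes (most-significant first): 15 32 82 BF.
Big-endian stores the most-significant byte at the lowest address.
So the memory order matches the most-significant-first order: 15 32 82 BF.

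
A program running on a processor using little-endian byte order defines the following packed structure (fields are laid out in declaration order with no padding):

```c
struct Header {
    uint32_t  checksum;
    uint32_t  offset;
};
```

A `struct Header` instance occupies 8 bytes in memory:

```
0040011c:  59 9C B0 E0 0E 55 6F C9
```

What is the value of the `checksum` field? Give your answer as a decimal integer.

`checksum` is the first field, at byte offset 0, occupying 4 bytes.
Bytes at offsets 0..3: 59 9C B0 E0.
Little-endian stores the least-significant byte at the lowest address.
Reassemble most-significant byte first: E0 B0 9C 59 → 0xE0B09C59.
0xE0B09C59 = 3769670745.

3769670745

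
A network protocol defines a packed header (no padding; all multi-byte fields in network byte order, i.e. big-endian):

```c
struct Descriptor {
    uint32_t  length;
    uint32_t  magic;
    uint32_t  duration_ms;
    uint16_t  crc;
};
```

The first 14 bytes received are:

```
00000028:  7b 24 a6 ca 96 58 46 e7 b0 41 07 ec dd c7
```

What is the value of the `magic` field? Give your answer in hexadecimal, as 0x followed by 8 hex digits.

`magic` follows `length` (4 bytes), so it starts at byte offset 4 and occupies 4 bytes.
Bytes at offsets 4..7: 96 58 46 E7.
Big-endian stores the most-significant byte at the lowest address.
The bytes are already most-significant first: 0x965846E7.

0x965846E7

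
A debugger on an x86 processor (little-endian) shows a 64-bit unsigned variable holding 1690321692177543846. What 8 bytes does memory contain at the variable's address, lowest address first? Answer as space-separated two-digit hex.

1690321692177543846 in hexadecimal, padded to 64 bits, is 0x17753A9F926132A6.
Split into bytes (most-significant first): 17 75 3A 9F 92 61 32 A6.
Little-endian stores the least-significant byte at the lowest address.
So at ascending addresses the bytes are A6 32 61 92 9F 3A 75 17.

A6 32 61 92 9F 3A 75 17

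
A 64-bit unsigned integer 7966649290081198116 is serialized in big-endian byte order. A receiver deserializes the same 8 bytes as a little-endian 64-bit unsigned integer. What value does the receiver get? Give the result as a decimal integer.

7966649290081198116 in 64-bit hexadecimal is 0x6E8F3951F9686024.
Stored big-endian, the bytes at ascending addresses are 6E 8F 39 51 F9 68 60 24.
Read back as little-endian, the first byte is least significant, giving 0x246068F951398F6E.
0x246068F951398F6E = 2621210403148500846.

2621210403148500846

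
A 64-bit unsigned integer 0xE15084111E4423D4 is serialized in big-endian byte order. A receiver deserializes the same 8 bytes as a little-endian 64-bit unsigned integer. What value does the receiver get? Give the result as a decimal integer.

15286136456159187169

Stored big-endian, the bytes at ascending addresses are E1 50 84 11 1E 44 23 D4.
Read back as little-endian, the first byte is least significant, giving 0xD423441E118450E1.
0xD423441E118450E1 = 15286136456159187169.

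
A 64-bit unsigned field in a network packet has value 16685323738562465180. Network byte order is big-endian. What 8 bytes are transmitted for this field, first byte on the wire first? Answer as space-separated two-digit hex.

E7 8E 2D 89 9F 68 8D 9C

16685323738562465180 in hexadecimal, padded to 64 bits, is 0xE78E2D899F688D9C.
Split into bytes (most-significant first): E7 8E 2D 89 9F 68 8D 9C.
Big-endian stores the most-significant byte at the lowest address.
So the memory order matches the most-significant-first order: E7 8E 2D 89 9F 68 8D 9C.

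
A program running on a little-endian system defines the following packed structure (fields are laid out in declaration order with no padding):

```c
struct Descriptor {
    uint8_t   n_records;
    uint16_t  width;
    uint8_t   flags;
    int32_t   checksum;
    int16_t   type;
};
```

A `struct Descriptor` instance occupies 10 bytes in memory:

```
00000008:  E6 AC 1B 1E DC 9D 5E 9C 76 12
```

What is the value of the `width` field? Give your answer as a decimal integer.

7084

`width` follows `n_records` (1 byte), so it starts at byte offset 1 and occupies 2 bytes.
Bytes at offsets 1..2: AC 1B.
Little-endian: lowest address holds the least-significant byte.
Reassemble most-significant byte first: 1B AC → 0x1BAC.
0x1BAC = 7084.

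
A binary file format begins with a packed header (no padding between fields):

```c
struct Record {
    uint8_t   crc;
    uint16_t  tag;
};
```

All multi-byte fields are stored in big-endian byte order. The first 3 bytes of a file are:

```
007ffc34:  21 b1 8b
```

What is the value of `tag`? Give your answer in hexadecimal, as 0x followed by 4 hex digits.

`tag` follows `crc` (1 byte), so it starts at byte offset 1 and occupies 2 bytes.
Bytes at offsets 1..2: B1 8B.
Big-endian stores the most-significant byte at the lowest address.
The bytes are already most-significant first: 0xB18B.

0xB18B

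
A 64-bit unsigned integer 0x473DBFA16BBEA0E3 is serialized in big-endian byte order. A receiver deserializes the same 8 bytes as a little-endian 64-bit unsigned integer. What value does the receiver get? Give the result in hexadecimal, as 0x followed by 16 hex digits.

Stored big-endian, the bytes at ascending addresses are 47 3D BF A1 6B BE A0 E3.
Read back as little-endian, the first byte is least significant, giving 0xE3A0BE6BA1BF3D47.

0xE3A0BE6BA1BF3D47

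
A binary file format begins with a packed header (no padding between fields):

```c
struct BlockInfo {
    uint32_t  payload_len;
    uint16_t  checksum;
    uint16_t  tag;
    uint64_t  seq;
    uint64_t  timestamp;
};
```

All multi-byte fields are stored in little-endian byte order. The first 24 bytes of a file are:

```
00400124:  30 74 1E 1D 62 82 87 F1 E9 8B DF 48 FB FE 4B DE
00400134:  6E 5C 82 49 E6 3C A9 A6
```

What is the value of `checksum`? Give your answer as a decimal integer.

`checksum` follows `payload_len` (4 bytes), so it starts at byte offset 4 and occupies 2 bytes.
Bytes at offsets 4..5: 62 82.
Little-endian: lowest address holds the least-significant byte.
Reassemble most-significant byte first: 82 62 → 0x8262.
0x8262 = 33378.

33378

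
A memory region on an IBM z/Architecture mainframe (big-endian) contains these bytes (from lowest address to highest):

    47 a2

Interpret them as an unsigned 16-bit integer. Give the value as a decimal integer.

In big-endian order the high byte comes first in memory.
The bytes are already most-significant first: 0x47A2.
0x47A2 = 18338.

18338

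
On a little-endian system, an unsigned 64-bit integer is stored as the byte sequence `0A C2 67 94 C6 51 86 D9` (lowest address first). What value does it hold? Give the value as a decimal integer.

In little-endian order the low byte comes first in memory.
Reassemble most-significant byte first: D9 86 51 C6 94 67 C2 0A → 0xD98651C69467C20A.
0xD98651C69467C20A = 15674305466444792330.

15674305466444792330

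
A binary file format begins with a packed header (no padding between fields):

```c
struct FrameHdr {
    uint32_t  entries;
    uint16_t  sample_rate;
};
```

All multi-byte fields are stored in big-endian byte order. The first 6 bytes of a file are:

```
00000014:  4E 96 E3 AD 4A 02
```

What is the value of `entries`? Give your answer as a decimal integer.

1318511533

`entries` is the first field, at byte offset 0, occupying 4 bytes.
Bytes at offsets 0..3: 4E 96 E3 AD.
Big-endian: lowest address holds the most-significant byte.
The bytes are already most-significant first: 0x4E96E3AD.
0x4E96E3AD = 1318511533.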